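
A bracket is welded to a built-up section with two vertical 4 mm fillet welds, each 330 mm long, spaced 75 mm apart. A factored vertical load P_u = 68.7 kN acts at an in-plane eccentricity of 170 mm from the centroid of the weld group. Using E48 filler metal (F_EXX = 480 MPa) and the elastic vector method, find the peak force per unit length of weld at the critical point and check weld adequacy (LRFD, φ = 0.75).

Total weld length L_w = 660 mm. Treat welds as unit-width lines.
Polar moment about centroid: J = 2[d³/12 + d(b/2)²] = 2[330³/12 + 330×37.5²] = 6918000 mm³.
Direct shear f_v = P/L_w = 68.7×10³ / 660 = 104.1 N/mm (vertical).
Torsion M = P·e = 68.7×10³ × 170 = 11679000 N·mm.
Critical point at (x, y) = (37.5, 165) from centroid. f_tx = M·y/J = 278.6 N/mm; f_ty = M·x/J = 63.31 N/mm.
Resultant f_max = √[f_tx² + (f_v + f_ty)²] = √[278.6² + (104.1 + 63.31)²] = 325 N/mm.
Capacity per unit length: φr_n = 0.75 × 0.6 × 480 × (0.707 × 4) = 610.8 N/mm.
325 ≤ 610.8 → adequate.

f_max ≈ 325 N/mm; adequate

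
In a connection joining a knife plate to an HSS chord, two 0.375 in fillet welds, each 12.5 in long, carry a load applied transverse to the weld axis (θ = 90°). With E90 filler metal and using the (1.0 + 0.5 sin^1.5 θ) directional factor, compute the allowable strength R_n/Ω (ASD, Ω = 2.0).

R_n/Ω ≈ 268 kip

E90XX → F_EXX = 90 ksi.
t_e = 0.707 × 0.375 = 0.2651 in; A_we = 0.2651 × 25 = 6.628 in².
Directional factor: 1.0 + 0.5 sin^1.5(90°) = 1.5.
F_nw = 0.6 × 90 × 1.5 = 81 ksi.
R_n/Ω = (81 × 6.628) / 2.0 = 268.4 kip.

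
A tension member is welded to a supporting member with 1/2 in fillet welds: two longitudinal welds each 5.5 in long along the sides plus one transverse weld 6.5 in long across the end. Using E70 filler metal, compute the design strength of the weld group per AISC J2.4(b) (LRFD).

φR_n ≈ 213 kips

E70XX → F_EXX = 70 ksi.
t_e = 0.707 × 0.5 = 0.3535 in.
R_nwl = 0.6 × 70 × 0.3535 × 11 = 163.3 kips (longitudinal, 2 welds).
R_nwt = 0.6 × 70 × 0.3535 × 6.5 = 96.51 kips (transverse, base value).
(i) R_nwl + R_nwt = 259.8 kips; (ii) 0.85 R_nwl + 1.5 R_nwt = 283.6 kips.
R_n = max = 283.6 kips [governs: (ii)]; φR_n = 212.7 kips.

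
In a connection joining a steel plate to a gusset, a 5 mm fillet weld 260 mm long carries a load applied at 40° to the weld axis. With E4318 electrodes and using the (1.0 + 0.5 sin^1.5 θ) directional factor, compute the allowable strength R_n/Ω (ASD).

R_n/Ω ≈ 149 kN

E43XX → F_EXX = 430 MPa.
t_e = 0.707 × 5 = 3.535 mm; A_we = 3.535 × 260 = 919.1 mm².
Directional factor: 1.0 + 0.5 sin^1.5(40°) = 1.258.
F_nw = 0.6 × 430 × 1.258 = 324.5 MPa.
R_n/Ω = (324.5 × 919.1) / 2.0 × 10⁻³ = 149.1 kN.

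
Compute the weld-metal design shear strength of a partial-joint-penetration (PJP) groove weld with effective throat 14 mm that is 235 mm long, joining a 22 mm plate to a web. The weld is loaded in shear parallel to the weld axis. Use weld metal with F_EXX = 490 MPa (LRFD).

Effective throat (given) t_e = 14 mm.
A_we = 14 × 235 = 3290 mm².
F_nw = 0.6 F_EXX = 294 MPa.
φR_n = 0.75 × 294 × 3290 × 10⁻³ = 725.4 kN.

φR_n ≈ 725 kN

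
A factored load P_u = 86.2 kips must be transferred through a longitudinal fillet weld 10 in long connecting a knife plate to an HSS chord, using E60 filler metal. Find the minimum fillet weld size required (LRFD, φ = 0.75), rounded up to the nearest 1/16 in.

E60XX → F_EXX = 60 ksi.
Total weld length L = 10 in.
Required throat t_e = P_u / (φ × 0.6 F_EXX × L) = 86.2 / (0.75 × 0.6 × 60 × 10) = 0.3193 in.
Required leg w = t_e / 0.707 = 0.4516 in → use 1/2 in.

w = 1/2 in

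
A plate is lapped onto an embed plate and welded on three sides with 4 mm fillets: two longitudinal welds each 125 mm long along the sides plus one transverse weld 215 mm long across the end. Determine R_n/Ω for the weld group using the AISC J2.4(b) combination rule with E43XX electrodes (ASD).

R_n/Ω ≈ 195 kN

E43XX → F_EXX = 430 MPa.
t_e = 0.707 × 4 = 2.828 mm.
R_nwl = 0.6 × 430 × 2.828 × 250 × 10⁻³ = 182.4 kN (longitudinal, 2 welds).
R_nwt = 0.6 × 430 × 2.828 × 215 × 10⁻³ = 156.9 kN (transverse, base value).
(i) R_nwl + R_nwt = 339.3 kN; (ii) 0.85 R_nwl + 1.5 R_nwt = 390.3 kN.
R_n = max = 390.3 kN [governs: (ii)]; R_n/Ω = 195.2 kN.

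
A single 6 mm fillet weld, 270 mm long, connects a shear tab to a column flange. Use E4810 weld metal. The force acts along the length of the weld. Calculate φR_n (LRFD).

φR_n ≈ 247 kN

E48XX → F_EXX = 480 MPa.
Effective throat t_e = 0.707 × 6 = 4.242 mm.
Total length L = 270 mm; A_we = 4.242 × 270 = 1145 mm².
F_nw = 0.6 F_EXX = 0.6 × 480 = 288 MPa.
φR_n = 0.75 × 288 × 1145 × 10⁻³ = 247.4 kN.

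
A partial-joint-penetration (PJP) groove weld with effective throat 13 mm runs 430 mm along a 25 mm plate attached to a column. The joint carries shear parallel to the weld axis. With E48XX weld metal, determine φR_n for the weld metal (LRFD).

φR_n ≈ 1210 kN

E48XX → F_EXX = 480 MPa.
Effective throat (given) t_e = 13 mm.
A_we = 13 × 430 = 5590 mm².
F_nw = 0.6 F_EXX = 288 MPa.
φR_n = 0.75 × 288 × 5590 × 10⁻³ = 1207 kN.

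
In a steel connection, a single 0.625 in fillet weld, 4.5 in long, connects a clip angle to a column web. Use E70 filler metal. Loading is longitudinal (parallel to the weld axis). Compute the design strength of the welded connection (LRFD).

E70XX → F_EXX = 70 ksi.
Effective throat t_e = 0.707 × 0.625 = 0.4419 in.
Total length L = 4.5 in; A_we = 0.4419 × 4.5 = 1.988 in².
F_nw = 0.6 F_EXX = 0.6 × 70 = 42 ksi.
φR_n = 0.75 × 42 × 1.988 = 62.64 kips.

φR_n ≈ 62.6 kips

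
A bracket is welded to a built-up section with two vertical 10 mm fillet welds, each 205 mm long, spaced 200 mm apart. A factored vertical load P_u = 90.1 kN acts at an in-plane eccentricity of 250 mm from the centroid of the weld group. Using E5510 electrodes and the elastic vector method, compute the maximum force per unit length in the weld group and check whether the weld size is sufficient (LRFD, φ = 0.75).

E55XX → F_EXX = 550 MPa.
Total weld length L_w = 410 mm. Treat welds as unit-width lines.
Polar moment about centroid: J = 2[d³/12 + d(b/2)²] = 2[205³/12 + 205×100²] = 5536000 mm³.
Direct shear f_v = P/L_w = 90.1×10³ / 410 = 219.8 N/mm (vertical).
Torsion M = P·e = 90.1×10³ × 250 = 22525000 N·mm.
Critical point at (x, y) = (100, 102.5) from centroid. f_tx = M·y/J = 417.1 N/mm; f_ty = M·x/J = 406.9 N/mm.
Resultant f_max = √[f_tx² + (f_v + f_ty)²] = √[417.1² + (219.8 + 406.9)²] = 752.7 N/mm.
Capacity per unit length: φr_n = 0.75 × 0.6 × 550 × (0.707 × 10) = 1750 N/mm.
752.7 ≤ 1750 → adequate.

f_max ≈ 753 N/mm; adequate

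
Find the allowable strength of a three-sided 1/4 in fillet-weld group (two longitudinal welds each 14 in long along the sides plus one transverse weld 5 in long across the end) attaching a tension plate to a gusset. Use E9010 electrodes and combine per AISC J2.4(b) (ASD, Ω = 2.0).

E90XX → F_EXX = 90 ksi.
t_e = 0.707 × 0.25 = 0.1767 in.
R_nwl = 0.6 × 90 × 0.1767 × 28 = 267.2 kip (longitudinal, 2 welds).
R_nwt = 0.6 × 90 × 0.1767 × 5 = 47.72 kip (transverse, base value).
(i) R_nwl + R_nwt = 315 kip; (ii) 0.85 R_nwl + 1.5 R_nwt = 298.7 kip.
R_n = max = 315 kip [governs: (i)]; R_n/Ω = 157.5 kip.

R_n/Ω ≈ 157 kip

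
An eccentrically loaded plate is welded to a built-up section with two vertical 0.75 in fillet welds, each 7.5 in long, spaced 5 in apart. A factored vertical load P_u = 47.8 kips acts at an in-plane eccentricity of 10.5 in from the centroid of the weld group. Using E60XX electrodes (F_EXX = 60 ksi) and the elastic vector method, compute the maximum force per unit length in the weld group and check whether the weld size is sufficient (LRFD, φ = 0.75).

Total weld length L_w = 15 in. Treat welds as unit-width lines.
Polar moment about centroid: J = 2[d³/12 + d(b/2)²] = 2[7.5³/12 + 7.5×2.5²] = 164.1 in³.
Direct shear f_v = P/L_w = 47.8 / 15 = 3.187 kip/in (vertical).
Torsion M = P·e = 47.8 × 10.5 = 501.9 kip·in.
Critical point at (x, y) = (2.5, 3.75) from centroid. f_tx = M·y/J = 11.47 kip/in; f_ty = M·x/J = 7.648 kip/in.
Resultant f_max = √[f_tx² + (f_v + f_ty)²] = √[11.47² + (3.187 + 7.648)²] = 15.78 kip/in.
Capacity per unit length: φr_n = 0.75 × 0.6 × 60 × (0.707 × 0.75) = 14.32 kip/in.
15.78 > 14.32 → NOT adequate.

f_max ≈ 15.8 kip/in; NOT adequate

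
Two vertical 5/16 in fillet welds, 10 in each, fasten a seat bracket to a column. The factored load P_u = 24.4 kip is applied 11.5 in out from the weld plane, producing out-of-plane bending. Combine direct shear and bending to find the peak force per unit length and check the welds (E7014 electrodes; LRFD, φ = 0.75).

E70XX → F_EXX = 70 ksi.
L_w = 2 × 10 = 20 in; section modulus (unit throat) S = 2 × L²/6 = 33.33 in².
Direct shear f_v = P/L_w = 24.4/20 = 1.22 kip/in.
Moment M = P × e = 24.4 × 11.5 = 280.6 kip·in; bending f_b = M/S = 8.418 kip/in.
f_max = √(f_v² + f_b²) = √(1.22² + 8.418²) = 8.506 kip/in.
φr_n = 0.75 × 0.6 × 70 × (0.707 × 0.3125) = 6.96 kip/in → NOT adequate.

f_max ≈ 8.51 kip/in; NOT adequate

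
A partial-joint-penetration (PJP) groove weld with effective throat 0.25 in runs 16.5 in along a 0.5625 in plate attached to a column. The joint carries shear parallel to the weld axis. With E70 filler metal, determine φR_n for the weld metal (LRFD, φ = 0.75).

φR_n ≈ 130 kip

E70XX → F_EXX = 70 ksi.
Effective throat (given) t_e = 0.25 in.
A_we = 0.25 × 16.5 = 4.125 in².
F_nw = 0.6 F_EXX = 42 ksi.
φR_n = 0.75 × 42 × 4.125 = 129.9 kip.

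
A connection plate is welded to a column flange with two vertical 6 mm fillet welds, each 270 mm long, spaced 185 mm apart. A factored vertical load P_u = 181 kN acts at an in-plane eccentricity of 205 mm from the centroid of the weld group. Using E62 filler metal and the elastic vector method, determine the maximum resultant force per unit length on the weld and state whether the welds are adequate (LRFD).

f_max ≈ 997 N/mm; adequate

E62XX → F_EXX = 620 MPa.
Total weld length L_w = 540 mm. Treat welds as unit-width lines.
Polar moment about centroid: J = 2[d³/12 + d(b/2)²] = 2[270³/12 + 270×92.5²] = 7901000 mm³.
Direct shear f_v = P/L_w = 181×10³ / 540 = 335.2 N/mm (vertical).
Torsion M = P·e = 181×10³ × 205 = 37105000 N·mm.
Critical point at (x, y) = (92.5, 135) from centroid. f_tx = M·y/J = 634 N/mm; f_ty = M·x/J = 434.4 N/mm.
Resultant f_max = √[f_tx² + (f_v + f_ty)²] = √[634² + (335.2 + 434.4)²] = 997.1 N/mm.
Capacity per unit length: φr_n = 0.75 × 0.6 × 620 × (0.707 × 6) = 1184 N/mm.
997.1 ≤ 1184 → adequate.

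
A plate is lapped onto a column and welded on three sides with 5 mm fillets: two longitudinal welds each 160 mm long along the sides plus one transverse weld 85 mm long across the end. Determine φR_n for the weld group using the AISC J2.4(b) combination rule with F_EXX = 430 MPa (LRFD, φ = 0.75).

φR_n ≈ 277 kN

t_e = 0.707 × 5 = 3.535 mm.
R_nwl = 0.6 × 430 × 3.535 × 320 × 10⁻³ = 291.8 kN (longitudinal, 2 welds).
R_nwt = 0.6 × 430 × 3.535 × 85 × 10⁻³ = 77.52 kN (transverse, base value).
(i) R_nwl + R_nwt = 369.4 kN; (ii) 0.85 R_nwl + 1.5 R_nwt = 364.4 kN.
R_n = max = 369.4 kN [governs: (i)]; φR_n = 277 kN.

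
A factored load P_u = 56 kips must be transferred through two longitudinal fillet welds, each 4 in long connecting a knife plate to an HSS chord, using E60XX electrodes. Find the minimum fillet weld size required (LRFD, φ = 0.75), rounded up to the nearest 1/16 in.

E60XX → F_EXX = 60 ksi.
Total weld length L = 8 in.
Required throat t_e = P_u / (φ × 0.6 F_EXX × L) = 56 / (0.75 × 0.6 × 60 × 8) = 0.2593 in.
Required leg w = t_e / 0.707 = 0.3667 in → use 3/8 in.

w = 3/8 in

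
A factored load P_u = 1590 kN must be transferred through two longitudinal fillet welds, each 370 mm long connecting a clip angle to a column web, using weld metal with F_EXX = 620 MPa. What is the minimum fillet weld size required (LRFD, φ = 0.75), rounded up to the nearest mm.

w = 11 mm

Total weld length L = 740 mm.
Required throat t_e = P_u / (φ × 0.6 F_EXX × L) = 1590 / (0.75 × 0.6 × 620 × 740 × 10⁻³) = 7.701 mm.
Required leg w = t_e / 0.707 = 10.89 mm → use 11 mm.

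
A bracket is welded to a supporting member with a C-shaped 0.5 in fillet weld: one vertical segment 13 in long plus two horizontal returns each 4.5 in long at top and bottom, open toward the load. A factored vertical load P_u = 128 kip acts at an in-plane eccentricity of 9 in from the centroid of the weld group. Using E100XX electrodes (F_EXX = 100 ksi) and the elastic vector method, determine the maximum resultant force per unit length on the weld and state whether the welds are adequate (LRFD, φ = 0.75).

f_max ≈ 17.7 kip/in; NOT adequate

Total weld length L_w = 22 in. Treat welds as unit-width lines.
Centroid: x̄ = 2×4.5×2.25 / 22 = 0.9205 in from the vertical weld.
Polar moment about centroid: J = I_x + I_y = [13³/12 + 2×4.5×6.5²] + [13×0.9205² + 2(4.5³/12 + 4.5×1.33²)] = 605.4 in³.
Direct shear f_v = P/L_w = 128 / 22 = 5.818 kip/in (vertical).
Torsion M = P·e = 128 × 9 = 1152 kip·in.
Critical point at (x, y) = (3.58, 6.5) from centroid. f_tx = M·y/J = 12.37 kip/in; f_ty = M·x/J = 6.811 kip/in.
Resultant f_max = √[f_tx² + (f_v + f_ty)²] = √[12.37² + (5.818 + 6.811)²] = 17.68 kip/in.
Capacity per unit length: φr_n = 0.75 × 0.6 × 100 × (0.707 × 0.5) = 15.91 kip/in.
17.68 > 15.91 → NOT adequate.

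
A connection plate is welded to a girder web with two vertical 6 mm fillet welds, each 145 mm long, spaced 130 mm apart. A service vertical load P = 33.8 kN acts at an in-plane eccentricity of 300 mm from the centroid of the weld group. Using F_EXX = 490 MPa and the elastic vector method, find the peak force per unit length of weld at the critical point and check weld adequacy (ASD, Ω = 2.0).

Total weld length L_w = 290 mm. Treat welds as unit-width lines.
Polar moment about centroid: J = 2[d³/12 + d(b/2)²] = 2[145³/12 + 145×65²] = 1733000 mm³.
Direct shear f_v = P/L_w = 33.8×10³ / 290 = 116.6 N/mm (vertical).
Torsion M = P·e = 33.8×10³ × 300 = 10140000 N·mm.
Critical point at (x, y) = (65, 72.5) from centroid. f_tx = M·y/J = 424.1 N/mm; f_ty = M·x/J = 380.2 N/mm.
Resultant f_max = √[f_tx² + (f_v + f_ty)²] = √[424.1² + (116.6 + 380.2)²] = 653.2 N/mm.
Capacity per unit length: r_n/Ω = (1/2.0) × 0.6 × 490 × (0.707 × 6) = 623.6 N/mm.
653.2 > 623.6 → NOT adequate.

f_max ≈ 653 N/mm; NOT adequate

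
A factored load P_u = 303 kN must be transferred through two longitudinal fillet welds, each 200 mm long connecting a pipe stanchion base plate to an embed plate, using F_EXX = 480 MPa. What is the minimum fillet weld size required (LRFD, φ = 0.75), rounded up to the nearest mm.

w = 5 mm

Total weld length L = 400 mm.
Required throat t_e = P_u / (φ × 0.6 F_EXX × L) = 303 / (0.75 × 0.6 × 480 × 400 × 10⁻³) = 3.507 mm.
Required leg w = t_e / 0.707 = 4.96 mm → use 5 mm.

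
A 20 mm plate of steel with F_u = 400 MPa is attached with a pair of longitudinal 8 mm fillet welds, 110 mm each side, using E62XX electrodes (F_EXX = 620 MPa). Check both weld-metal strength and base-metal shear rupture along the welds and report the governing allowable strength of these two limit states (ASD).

t_e = 0.707 × 8 = 5.656 mm; L = 220 mm.
Weld metal: R_n/Ω = (1/2.0) × 0.6 × 620 × 5.656 × 220 × 10⁻³ = 231.4 kN.
Base metal (shear rupture): R_n/Ω = (1/2.0) × 0.6 × 400 × 20 × 220 × 10⁻³ = 528 kN.
Governing: weld metal.

R_n/Ω ≈ 231 kN (weld metal governs)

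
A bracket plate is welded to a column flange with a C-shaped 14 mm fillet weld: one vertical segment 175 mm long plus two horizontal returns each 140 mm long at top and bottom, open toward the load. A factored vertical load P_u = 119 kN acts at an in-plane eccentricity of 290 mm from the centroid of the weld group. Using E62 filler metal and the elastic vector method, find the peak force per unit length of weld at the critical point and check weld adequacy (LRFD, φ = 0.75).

E62XX → F_EXX = 620 MPa.
Total weld length L_w = 455 mm. Treat welds as unit-width lines.
Centroid: x̄ = 2×140×70 / 455 = 43.08 mm from the vertical weld.
Polar moment about centroid: J = I_x + I_y = [175³/12 + 2×140×87.5²] + [175×43.08² + 2(140³/12 + 140×26.92²)] = 3575000 mm³.
Direct shear f_v = P/L_w = 119×10³ / 455 = 261.5 N/mm (vertical).
Torsion M = P·e = 119×10³ × 290 = 34510000 N·mm.
Critical point at (x, y) = (96.92, 87.5) from centroid. f_tx = M·y/J = 844.6 N/mm; f_ty = M·x/J = 935.5 N/mm.
Resultant f_max = √[f_tx² + (f_v + f_ty)²] = √[844.6² + (261.5 + 935.5)²] = 1465 N/mm.
Capacity per unit length: φr_n = 0.75 × 0.6 × 620 × (0.707 × 14) = 2762 N/mm.
1465 ≤ 2762 → adequate.

f_max ≈ 1460 N/mm; adequate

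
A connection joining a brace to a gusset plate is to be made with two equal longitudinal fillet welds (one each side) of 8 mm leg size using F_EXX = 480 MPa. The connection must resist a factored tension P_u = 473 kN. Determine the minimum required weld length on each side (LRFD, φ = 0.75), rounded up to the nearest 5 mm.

L = 195 mm on each side

Throat t_e = 0.707 × 8 = 5.656 mm.
φr_n = 0.75 × 0.6 × 480 × 5.656 × 10⁻³ = 1.222 kN/mm.
L_req = P_u / φr_n = 473 / 1.222 = 387.2 mm total.
Per side: 387.2 / 2 = 193.6 mm.
Round up → use L = 195 mm on each side.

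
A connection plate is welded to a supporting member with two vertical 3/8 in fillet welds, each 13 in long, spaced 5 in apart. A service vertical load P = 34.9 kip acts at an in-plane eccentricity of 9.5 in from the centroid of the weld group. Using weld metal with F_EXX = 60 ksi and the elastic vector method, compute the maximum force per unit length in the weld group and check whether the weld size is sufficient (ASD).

f_max ≈ 5.01 kip/in; NOT adequate

Total weld length L_w = 26 in. Treat welds as unit-width lines.
Polar moment about centroid: J = 2[d³/12 + d(b/2)²] = 2[13³/12 + 13×2.5²] = 528.7 in³.
Direct shear f_v = P/L_w = 34.9 / 26 = 1.342 kip/in (vertical).
Torsion M = P·e = 34.9 × 9.5 = 331.55 kip·in.
Critical point at (x, y) = (2.5, 6.5) from centroid. f_tx = M·y/J = 4.076 kip/in; f_ty = M·x/J = 1.568 kip/in.
Resultant f_max = √[f_tx² + (f_v + f_ty)²] = √[4.076² + (1.342 + 1.568)²] = 5.009 kip/in.
Capacity per unit length: r_n/Ω = (1/2.0) × 0.6 × 60 × (0.707 × 0.375) = 4.772 kip/in.
5.009 > 4.772 → NOT adequate.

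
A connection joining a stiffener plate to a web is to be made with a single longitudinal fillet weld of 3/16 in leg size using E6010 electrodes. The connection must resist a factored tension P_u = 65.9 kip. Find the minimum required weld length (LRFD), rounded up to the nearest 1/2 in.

E60XX → F_EXX = 60 ksi.
Throat t_e = 0.707 × 0.1875 = 0.1326 in.
φr_n = 0.75 × 0.6 × 60 × 0.1326 = 3.579 kip/in.
L_req = P_u / φr_n = 65.9 / 3.579 = 18.41 in total.
Round up → use L = 18.5 in.

L = 18.5 in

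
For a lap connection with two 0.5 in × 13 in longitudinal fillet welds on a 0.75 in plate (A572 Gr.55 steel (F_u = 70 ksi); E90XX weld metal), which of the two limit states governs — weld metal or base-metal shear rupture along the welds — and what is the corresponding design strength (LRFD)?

φR_n ≈ 372 kips (weld metal governs)

E90XX → F_EXX = 90 ksi.
t_e = 0.707 × 0.5 = 0.3535 in; L = 26 in.
Weld metal: φR_n = 0.75 × 0.6 × 90 × 0.3535 × 26 = 372.2 kips.
Base metal (shear rupture): φR_n = 0.75 × 0.6 × 70 × 0.75 × 26 = 614.2 kips.
Governing: weld metal.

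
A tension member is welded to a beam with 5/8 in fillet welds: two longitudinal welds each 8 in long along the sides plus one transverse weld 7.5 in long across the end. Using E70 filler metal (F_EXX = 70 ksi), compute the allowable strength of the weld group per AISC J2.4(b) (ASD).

R_n/Ω ≈ 231 kips

t_e = 0.707 × 0.625 = 0.4419 in.
R_nwl = 0.6 × 70 × 0.4419 × 16 = 296.9 kips (longitudinal, 2 welds).
R_nwt = 0.6 × 70 × 0.4419 × 7.5 = 139.2 kips (transverse, base value).
(i) R_nwl + R_nwt = 436.1 kips; (ii) 0.85 R_nwl + 1.5 R_nwt = 461.2 kips.
R_n = max = 461.2 kips [governs: (ii)]; R_n/Ω = 230.6 kips.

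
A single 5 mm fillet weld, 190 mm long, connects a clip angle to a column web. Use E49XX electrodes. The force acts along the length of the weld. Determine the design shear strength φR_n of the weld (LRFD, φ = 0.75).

φR_n ≈ 148 kN

E49XX → F_EXX = 490 MPa.
Effective throat t_e = 0.707 × 5 = 3.535 mm.
Total length L = 190 mm; A_we = 3.535 × 190 = 671.6 mm².
F_nw = 0.6 F_EXX = 0.6 × 490 = 294 MPa.
φR_n = 0.75 × 294 × 671.6 × 10⁻³ = 148.1 kN.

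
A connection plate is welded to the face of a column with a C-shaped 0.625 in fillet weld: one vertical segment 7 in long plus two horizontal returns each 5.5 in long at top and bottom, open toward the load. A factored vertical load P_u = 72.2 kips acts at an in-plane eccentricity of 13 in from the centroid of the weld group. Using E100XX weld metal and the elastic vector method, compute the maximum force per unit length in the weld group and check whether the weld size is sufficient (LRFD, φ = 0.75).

f_max ≈ 24.9 kip/in; NOT adequate

E100XX → F_EXX = 100 ksi.
Total weld length L_w = 18 in. Treat welds as unit-width lines.
Centroid: x̄ = 2×5.5×2.75 / 18 = 1.681 in from the vertical weld.
Polar moment about centroid: J = I_x + I_y = [7³/12 + 2×5.5×3.5²] + [7×1.681² + 2(5.5³/12 + 5.5×1.069²)] = 223.4 in³.
Direct shear f_v = P/L_w = 72.2 / 18 = 4.011 kip/in (vertical).
Torsion M = P·e = 72.2 × 13 = 938.6 kip·in.
Critical point at (x, y) = (3.819, 3.5) from centroid. f_tx = M·y/J = 14.7 kip/in; f_ty = M·x/J = 16.05 kip/in.
Resultant f_max = √[f_tx² + (f_v + f_ty)²] = √[14.7² + (4.011 + 16.05)²] = 24.87 kip/in.
Capacity per unit length: φr_n = 0.75 × 0.6 × 100 × (0.707 × 0.625) = 19.88 kip/in.
24.87 > 19.88 → NOT adequate.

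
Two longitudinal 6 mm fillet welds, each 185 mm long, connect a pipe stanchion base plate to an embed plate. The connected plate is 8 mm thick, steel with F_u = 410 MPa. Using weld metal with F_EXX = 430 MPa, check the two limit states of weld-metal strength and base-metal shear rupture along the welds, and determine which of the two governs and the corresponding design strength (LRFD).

t_e = 0.707 × 6 = 4.242 mm; L = 370 mm.
Weld metal: φR_n = 0.75 × 0.6 × 430 × 4.242 × 370 × 10⁻³ = 303.7 kN.
Base metal (shear rupture): φR_n = 0.75 × 0.6 × 410 × 8 × 370 × 10⁻³ = 546.1 kN.
Governing: weld metal.

φR_n ≈ 304 kN (weld metal governs)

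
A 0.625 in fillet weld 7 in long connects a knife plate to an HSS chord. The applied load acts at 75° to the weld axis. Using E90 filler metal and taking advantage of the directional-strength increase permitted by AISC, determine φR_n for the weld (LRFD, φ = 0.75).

E90XX → F_EXX = 90 ksi.
t_e = 0.707 × 0.625 = 0.4419 in; A_we = 0.4419 × 7 = 3.093 in².
Directional factor: 1.0 + 0.5 sin^1.5(75°) = 1.475.
F_nw = 0.6 × 90 × 1.475 = 79.63 ksi.
φR_n = 0.75 × 79.63 × 3.093 = 184.7 kips.

φR_n ≈ 185 kips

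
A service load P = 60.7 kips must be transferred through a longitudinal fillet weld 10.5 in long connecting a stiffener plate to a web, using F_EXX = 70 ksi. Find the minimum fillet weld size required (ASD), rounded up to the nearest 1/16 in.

w = 7/16 in

Total weld length L = 10.5 in.
Required throat t_e = P × Ω / (0.6 F_EXX × L) = 60.7 × 2.0 / (0.6 × 70 × 10.5) = 0.2753 in.
Required leg w = t_e / 0.707 = 0.3894 in → use 7/16 in.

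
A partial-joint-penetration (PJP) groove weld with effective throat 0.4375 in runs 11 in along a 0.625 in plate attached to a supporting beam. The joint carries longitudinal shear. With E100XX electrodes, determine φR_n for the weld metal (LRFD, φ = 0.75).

φR_n ≈ 217 kip

E100XX → F_EXX = 100 ksi.
Effective throat (given) t_e = 0.4375 in.
A_we = 0.4375 × 11 = 4.812 in².
F_nw = 0.6 F_EXX = 60 ksi.
φR_n = 0.75 × 60 × 4.812 = 216.6 kip.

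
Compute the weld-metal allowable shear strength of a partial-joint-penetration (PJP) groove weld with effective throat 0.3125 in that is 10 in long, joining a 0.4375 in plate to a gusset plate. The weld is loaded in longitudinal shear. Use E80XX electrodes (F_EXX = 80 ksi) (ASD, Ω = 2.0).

Effective throat (given) t_e = 0.3125 in.
A_we = 0.3125 × 10 = 3.125 in².
F_nw = 0.6 F_EXX = 48 ksi.
R_n/Ω = (48 × 3.125) / 2.0 = 75 kip.

R_n/Ω ≈ 75 kip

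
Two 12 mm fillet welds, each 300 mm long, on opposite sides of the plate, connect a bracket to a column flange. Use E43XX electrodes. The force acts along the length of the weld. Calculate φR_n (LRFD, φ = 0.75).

φR_n ≈ 985 kN

E43XX → F_EXX = 430 MPa.
Effective throat t_e = 0.707 × 12 = 8.484 mm.
Total length L = 600 mm; A_we = 8.484 × 600 = 5090 mm².
F_nw = 0.6 F_EXX = 0.6 × 430 = 258 MPa.
φR_n = 0.75 × 258 × 5090 × 10⁻³ = 985 kN.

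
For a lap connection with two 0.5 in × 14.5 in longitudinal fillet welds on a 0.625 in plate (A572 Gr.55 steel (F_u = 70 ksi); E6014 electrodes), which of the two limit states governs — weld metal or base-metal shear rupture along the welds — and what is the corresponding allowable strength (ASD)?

E60XX → F_EXX = 60 ksi.
t_e = 0.707 × 0.5 = 0.3535 in; L = 29 in.
Weld metal: R_n/Ω = (1/2.0) × 0.6 × 60 × 0.3535 × 29 = 184.5 kip.
Base metal (shear rupture): R_n/Ω = (1/2.0) × 0.6 × 70 × 0.625 × 29 = 380.6 kip.
Governing: weld metal.

R_n/Ω ≈ 185 kip (weld metal governs)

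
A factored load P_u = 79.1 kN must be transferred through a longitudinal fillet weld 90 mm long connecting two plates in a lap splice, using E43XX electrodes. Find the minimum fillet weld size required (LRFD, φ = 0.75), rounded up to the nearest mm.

w = 7 mm

E43XX → F_EXX = 430 MPa.
Total weld length L = 90 mm.
Required throat t_e = P_u / (φ × 0.6 F_EXX × L) = 79.1 / (0.75 × 0.6 × 430 × 90 × 10⁻³) = 4.542 mm.
Required leg w = t_e / 0.707 = 6.424 mm → use 7 mm.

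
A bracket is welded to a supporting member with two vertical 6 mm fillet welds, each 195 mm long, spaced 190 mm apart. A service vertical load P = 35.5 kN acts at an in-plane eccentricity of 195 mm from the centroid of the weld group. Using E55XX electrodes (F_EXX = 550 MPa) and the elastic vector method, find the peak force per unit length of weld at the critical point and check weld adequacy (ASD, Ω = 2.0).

f_max ≈ 270 N/mm; adequate

Total weld length L_w = 390 mm. Treat welds as unit-width lines.
Polar moment about centroid: J = 2[d³/12 + d(b/2)²] = 2[195³/12 + 195×95²] = 4756000 mm³.
Direct shear f_v = P/L_w = 35.5×10³ / 390 = 91.03 N/mm (vertical).
Torsion M = P·e = 35.5×10³ × 195 = 6922500 N·mm.
Critical point at (x, y) = (95, 97.5) from centroid. f_tx = M·y/J = 141.9 N/mm; f_ty = M·x/J = 138.3 N/mm.
Resultant f_max = √[f_tx² + (f_v + f_ty)²] = √[141.9² + (91.03 + 138.3)²] = 269.7 N/mm.
Capacity per unit length: r_n/Ω = (1/2.0) × 0.6 × 550 × (0.707 × 6) = 699.9 N/mm.
269.7 ≤ 699.9 → adequate.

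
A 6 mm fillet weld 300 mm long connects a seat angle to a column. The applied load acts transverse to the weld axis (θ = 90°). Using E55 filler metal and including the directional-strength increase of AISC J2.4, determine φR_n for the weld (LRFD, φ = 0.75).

E55XX → F_EXX = 550 MPa.
t_e = 0.707 × 6 = 4.242 mm; A_we = 4.242 × 300 = 1273 mm².
Directional factor: 1.0 + 0.5 sin^1.5(90°) = 1.5.
F_nw = 0.6 × 550 × 1.5 = 495 MPa.
φR_n = 0.75 × 495 × 1273 × 10⁻³ = 472.5 kN.

φR_n ≈ 472 kN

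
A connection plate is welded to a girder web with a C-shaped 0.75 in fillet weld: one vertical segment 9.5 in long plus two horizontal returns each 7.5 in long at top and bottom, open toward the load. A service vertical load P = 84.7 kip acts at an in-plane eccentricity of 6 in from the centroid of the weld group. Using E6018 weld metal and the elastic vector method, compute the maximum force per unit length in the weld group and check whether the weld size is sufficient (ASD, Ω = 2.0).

E60XX → F_EXX = 60 ksi.
Total weld length L_w = 24.5 in. Treat welds as unit-width lines.
Centroid: x̄ = 2×7.5×3.75 / 24.5 = 2.296 in from the vertical weld.
Polar moment about centroid: J = I_x + I_y = [9.5³/12 + 2×7.5×4.75²] + [9.5×2.296² + 2(7.5³/12 + 7.5×1.454²)] = 562 in³.
Direct shear f_v = P/L_w = 84.7 / 24.5 = 3.457 kip/in (vertical).
Torsion M = P·e = 84.7 × 6 = 508.2 kip·in.
Critical point at (x, y) = (5.204, 4.75) from centroid. f_tx = M·y/J = 4.295 kip/in; f_ty = M·x/J = 4.706 kip/in.
Resultant f_max = √[f_tx² + (f_v + f_ty)²] = √[4.295² + (3.457 + 4.706)²] = 9.224 kip/in.
Capacity per unit length: r_n/Ω = (1/2.0) × 0.6 × 60 × (0.707 × 0.75) = 9.544 kip/in.
9.224 ≤ 9.544 → adequate.

f_max ≈ 9.22 kip/in; adequate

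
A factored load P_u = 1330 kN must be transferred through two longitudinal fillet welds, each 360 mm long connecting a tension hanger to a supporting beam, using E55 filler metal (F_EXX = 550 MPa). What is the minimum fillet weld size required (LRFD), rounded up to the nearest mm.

w = 11 mm

Total weld length L = 720 mm.
Required throat t_e = P_u / (φ × 0.6 F_EXX × L) = 1330 / (0.75 × 0.6 × 550 × 720 × 10⁻³) = 7.464 mm.
Required leg w = t_e / 0.707 = 10.56 mm → use 11 mm.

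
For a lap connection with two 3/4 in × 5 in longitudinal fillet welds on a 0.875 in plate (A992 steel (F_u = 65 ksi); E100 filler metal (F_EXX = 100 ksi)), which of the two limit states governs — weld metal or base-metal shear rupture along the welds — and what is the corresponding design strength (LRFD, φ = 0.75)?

t_e = 0.707 × 0.75 = 0.5302 in; L = 10 in.
Weld metal: φR_n = 0.75 × 0.6 × 100 × 0.5302 × 10 = 238.6 kips.
Base metal (shear rupture): φR_n = 0.75 × 0.6 × 65 × 0.875 × 10 = 255.9 kips.
Governing: weld metal.

φR_n ≈ 239 kips (weld metal governs)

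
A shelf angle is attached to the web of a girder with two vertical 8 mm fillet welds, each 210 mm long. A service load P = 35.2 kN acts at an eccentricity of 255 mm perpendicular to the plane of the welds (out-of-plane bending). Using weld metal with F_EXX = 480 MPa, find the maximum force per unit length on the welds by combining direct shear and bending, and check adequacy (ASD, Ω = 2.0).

f_max ≈ 616 N/mm; adequate

L_w = 2 × 210 = 420 mm; section modulus (unit throat) S = 2 × L²/6 = 14700 mm².
Direct shear f_v = P/L_w = 35.2×10³/420 = 83.81 N/mm.
Moment M = P × e = 35.2×10³ × 255 = 8976000 N·mm; bending f_b = M/S = 610.6 N/mm.
f_max = √(f_v² + f_b²) = √(83.81² + 610.6²) = 616.3 N/mm.
r_n/Ω = (1/2.0) × 0.6 × 480 × (0.707 × 8) = 814.5 N/mm → adequate.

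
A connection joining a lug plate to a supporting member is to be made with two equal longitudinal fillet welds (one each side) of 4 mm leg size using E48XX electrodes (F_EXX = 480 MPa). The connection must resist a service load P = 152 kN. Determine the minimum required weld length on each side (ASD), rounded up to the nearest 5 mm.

L = 190 mm on each side

Throat t_e = 0.707 × 4 = 2.828 mm.
r_n/Ω = (0.6 × 480 × 2.828) / 2.0 = 407.2 N/mm = 0.4072 kN/mm.
L_req = P / (r_n/Ω) = 152 / 0.4072 = 373.3 mm total.
Per side: 373.3 / 2 = 186.6 mm.
Round up → use L = 190 mm on each side.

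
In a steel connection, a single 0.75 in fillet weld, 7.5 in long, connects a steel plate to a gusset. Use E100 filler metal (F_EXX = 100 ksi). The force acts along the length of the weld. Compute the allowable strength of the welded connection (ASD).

Effective throat t_e = 0.707 × 0.75 = 0.5302 in.
Total length L = 7.5 in; A_we = 0.5302 × 7.5 = 3.977 in².
F_nw = 0.6 F_EXX = 0.6 × 100 = 60 ksi.
R_n = 60 × 3.977 = 238.6 kips; R_n/Ω = 238.6/2.0 = 119.3 kips.

R_n/Ω ≈ 119 kips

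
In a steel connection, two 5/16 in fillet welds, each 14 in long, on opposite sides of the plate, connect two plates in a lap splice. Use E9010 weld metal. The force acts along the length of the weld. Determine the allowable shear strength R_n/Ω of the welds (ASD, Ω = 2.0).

R_n/Ω ≈ 167 kips

E90XX → F_EXX = 90 ksi.
Effective throat t_e = 0.707 × 0.3125 = 0.2209 in.
Total length L = 28 in; A_we = 0.2209 × 28 = 6.186 in².
F_nw = 0.6 F_EXX = 0.6 × 90 = 54 ksi.
R_n = 54 × 6.186 = 334.1 kips; R_n/Ω = 334.1/2.0 = 167 kips.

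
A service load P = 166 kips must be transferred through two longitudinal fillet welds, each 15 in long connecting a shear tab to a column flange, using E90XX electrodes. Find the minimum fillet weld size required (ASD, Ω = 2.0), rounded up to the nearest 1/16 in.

E90XX → F_EXX = 90 ksi.
Total weld length L = 30 in.
Required throat t_e = P × Ω / (0.6 F_EXX × L) = 166 × 2.0 / (0.6 × 90 × 30) = 0.2049 in.
Required leg w = t_e / 0.707 = 0.2899 in → use 5/16 in.

w = 5/16 in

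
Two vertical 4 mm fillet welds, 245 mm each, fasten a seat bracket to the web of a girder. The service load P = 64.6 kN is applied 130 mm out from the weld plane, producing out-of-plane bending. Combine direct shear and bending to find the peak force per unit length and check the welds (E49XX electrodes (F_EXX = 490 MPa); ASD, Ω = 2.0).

L_w = 2 × 245 = 490 mm; section modulus (unit throat) S = 2 × L²/6 = 20010 mm².
Direct shear f_v = P/L_w = 64.6×10³/490 = 131.8 N/mm.
Moment M = P × e = 64.6×10³ × 130 = 8398000 N·mm; bending f_b = M/S = 419.7 N/mm.
f_max = √(f_v² + f_b²) = √(131.8² + 419.7²) = 439.9 N/mm.
r_n/Ω = (1/2.0) × 0.6 × 490 × (0.707 × 4) = 415.7 N/mm → NOT adequate.

f_max ≈ 440 N/mm; NOT adequate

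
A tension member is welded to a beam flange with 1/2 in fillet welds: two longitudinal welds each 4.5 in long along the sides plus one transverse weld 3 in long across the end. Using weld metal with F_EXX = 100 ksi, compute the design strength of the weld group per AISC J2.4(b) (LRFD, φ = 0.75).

t_e = 0.707 × 0.5 = 0.3535 in.
R_nwl = 0.6 × 100 × 0.3535 × 9 = 190.9 kip (longitudinal, 2 welds).
R_nwt = 0.6 × 100 × 0.3535 × 3 = 63.63 kip (transverse, base value).
(i) R_nwl + R_nwt = 254.5 kip; (ii) 0.85 R_nwl + 1.5 R_nwt = 257.7 kip.
R_n = max = 257.7 kip [governs: (ii)]; φR_n = 193.3 kip.

φR_n ≈ 193 kip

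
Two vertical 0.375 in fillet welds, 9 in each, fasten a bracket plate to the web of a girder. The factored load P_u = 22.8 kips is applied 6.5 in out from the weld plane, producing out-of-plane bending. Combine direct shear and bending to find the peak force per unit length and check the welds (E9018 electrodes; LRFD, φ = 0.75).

E90XX → F_EXX = 90 ksi.
L_w = 2 × 9 = 18 in; section modulus (unit throat) S = 2 × L²/6 = 27 in².
Direct shear f_v = P/L_w = 22.8/18 = 1.267 kip/in.
Moment M = P × e = 22.8 × 6.5 = 148.2 kip·in; bending f_b = M/S = 5.489 kip/in.
f_max = √(f_v² + f_b²) = √(1.267² + 5.489²) = 5.633 kip/in.
φr_n = 0.75 × 0.6 × 90 × (0.707 × 0.375) = 10.74 kip/in → adequate.

f_max ≈ 5.63 kip/in; adequate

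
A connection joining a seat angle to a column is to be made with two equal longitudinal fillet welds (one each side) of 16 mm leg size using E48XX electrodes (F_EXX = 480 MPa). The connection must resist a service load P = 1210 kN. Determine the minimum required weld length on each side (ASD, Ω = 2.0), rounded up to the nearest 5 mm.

L = 375 mm on each side

Throat t_e = 0.707 × 16 = 11.31 mm.
r_n/Ω = (0.6 × 480 × 11.31) / 2.0 = 1629 N/mm = 1.629 kN/mm.
L_req = P / (r_n/Ω) = 1210 / 1.629 = 742.8 mm total.
Per side: 742.8 / 2 = 371.4 mm.
Round up → use L = 375 mm on each side.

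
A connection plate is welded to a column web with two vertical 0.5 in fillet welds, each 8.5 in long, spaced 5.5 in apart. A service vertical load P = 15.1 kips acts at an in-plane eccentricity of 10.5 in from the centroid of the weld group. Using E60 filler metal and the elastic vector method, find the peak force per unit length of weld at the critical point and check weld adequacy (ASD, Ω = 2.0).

f_max ≈ 4.03 kip/in; adequate

E60XX → F_EXX = 60 ksi.
Total weld length L_w = 17 in. Treat welds as unit-width lines.
Polar moment about centroid: J = 2[d³/12 + d(b/2)²] = 2[8.5³/12 + 8.5×2.75²] = 230.9 in³.
Direct shear f_v = P/L_w = 15.1 / 17 = 0.8882 kip/in (vertical).
Torsion M = P·e = 15.1 × 10.5 = 158.55 kip·in.
Critical point at (x, y) = (2.75, 4.25) from centroid. f_tx = M·y/J = 2.918 kip/in; f_ty = M·x/J = 1.888 kip/in.
Resultant f_max = √[f_tx² + (f_v + f_ty)²] = √[2.918² + (0.8882 + 1.888)²] = 4.028 kip/in.
Capacity per unit length: r_n/Ω = (1/2.0) × 0.6 × 60 × (0.707 × 0.5) = 6.363 kip/in.
4.028 ≤ 6.363 → adequate.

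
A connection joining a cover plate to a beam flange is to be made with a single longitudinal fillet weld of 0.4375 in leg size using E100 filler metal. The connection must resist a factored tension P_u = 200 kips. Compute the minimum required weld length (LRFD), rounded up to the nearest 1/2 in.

L = 14.5 in

E100XX → F_EXX = 100 ksi.
Throat t_e = 0.707 × 0.4375 = 0.3093 in.
φr_n = 0.75 × 0.6 × 100 × 0.3093 = 13.92 kips/in.
L_req = P_u / φr_n = 200 / 13.92 = 14.37 in total.
Round up → use L = 14.5 in.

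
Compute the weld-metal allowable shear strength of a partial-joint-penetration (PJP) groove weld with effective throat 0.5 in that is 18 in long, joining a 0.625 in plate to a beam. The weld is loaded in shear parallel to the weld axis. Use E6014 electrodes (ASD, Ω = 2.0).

R_n/Ω ≈ 162 kip

E60XX → F_EXX = 60 ksi.
Effective throat (given) t_e = 0.5 in.
A_we = 0.5 × 18 = 9 in².
F_nw = 0.6 F_EXX = 36 ksi.
R_n/Ω = (36 × 9) / 2.0 = 162 kip.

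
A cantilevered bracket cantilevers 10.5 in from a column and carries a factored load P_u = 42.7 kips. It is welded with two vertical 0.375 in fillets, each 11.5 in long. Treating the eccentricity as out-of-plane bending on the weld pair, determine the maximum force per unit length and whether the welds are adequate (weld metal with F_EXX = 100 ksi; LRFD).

L_w = 2 × 11.5 = 23 in; section modulus (unit throat) S = 2 × L²/6 = 44.08 in².
Direct shear f_v = P/L_w = 42.7/23 = 1.857 kip/in.
Moment M = P × e = 42.7 × 10.5 = 448.35 kip·in; bending f_b = M/S = 10.17 kip/in.
f_max = √(f_v² + f_b²) = √(1.857² + 10.17²) = 10.34 kip/in.
φr_n = 0.75 × 0.6 × 100 × (0.707 × 0.375) = 11.93 kip/in → adequate.

f_max ≈ 10.3 kip/in; adequate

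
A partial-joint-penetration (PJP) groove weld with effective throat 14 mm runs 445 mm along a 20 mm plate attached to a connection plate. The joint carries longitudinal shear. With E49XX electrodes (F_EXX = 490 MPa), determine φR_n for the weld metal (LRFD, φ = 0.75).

Effective throat (given) t_e = 14 mm.
A_we = 14 × 445 = 6230 mm².
F_nw = 0.6 F_EXX = 294 MPa.
φR_n = 0.75 × 294 × 6230 × 10⁻³ = 1374 kN.

φR_n ≈ 1370 kN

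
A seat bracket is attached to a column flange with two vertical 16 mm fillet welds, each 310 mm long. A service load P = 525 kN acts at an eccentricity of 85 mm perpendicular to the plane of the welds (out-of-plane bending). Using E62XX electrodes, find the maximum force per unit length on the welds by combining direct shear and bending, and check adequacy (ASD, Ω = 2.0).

f_max ≈ 1630 N/mm; adequate

E62XX → F_EXX = 620 MPa.
L_w = 2 × 310 = 620 mm; section modulus (unit throat) S = 2 × L²/6 = 32030 mm².
Direct shear f_v = P/L_w = 525×10³/620 = 846.8 N/mm.
Moment M = P × e = 525×10³ × 85 = 44625000 N·mm; bending f_b = M/S = 1393 N/mm.
f_max = √(f_v² + f_b²) = √(846.8² + 1393²) = 1630 N/mm.
r_n/Ω = (1/2.0) × 0.6 × 620 × (0.707 × 16) = 2104 N/mm → adequate.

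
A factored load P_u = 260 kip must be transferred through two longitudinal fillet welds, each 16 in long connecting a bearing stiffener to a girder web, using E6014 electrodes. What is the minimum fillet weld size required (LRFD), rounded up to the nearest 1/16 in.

E60XX → F_EXX = 60 ksi.
Total weld length L = 32 in.
Required throat t_e = P_u / (φ × 0.6 F_EXX × L) = 260 / (0.75 × 0.6 × 60 × 32) = 0.3009 in.
Required leg w = t_e / 0.707 = 0.4256 in → use 7/16 in.

w = 7/16 in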